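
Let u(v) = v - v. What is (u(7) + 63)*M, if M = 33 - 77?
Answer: -2772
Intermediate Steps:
u(v) = 0
M = -44
(u(7) + 63)*M = (0 + 63)*(-44) = 63*(-44) = -2772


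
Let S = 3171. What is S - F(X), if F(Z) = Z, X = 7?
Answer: 3164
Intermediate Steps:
S - F(X) = 3171 - 1*7 = 3171 - 7 = 3164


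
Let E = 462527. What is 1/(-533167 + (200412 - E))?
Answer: -1/795282 ≈ -1.2574e-6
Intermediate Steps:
1/(-533167 + (200412 - E)) = 1/(-533167 + (200412 - 1*462527)) = 1/(-533167 + (200412 - 462527)) = 1/(-533167 - 262115) = 1/(-795282) = -1/795282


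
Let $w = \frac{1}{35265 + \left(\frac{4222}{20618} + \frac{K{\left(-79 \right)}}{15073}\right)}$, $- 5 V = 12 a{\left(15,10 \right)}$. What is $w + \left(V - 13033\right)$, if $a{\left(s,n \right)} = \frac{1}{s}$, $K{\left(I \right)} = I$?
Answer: $- \frac{1785469018846540288}{136994330057425} \approx -13033.0$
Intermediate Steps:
$V = - \frac{4}{25}$ ($V = - \frac{12 \cdot \frac{1}{15}}{5} = \left(- \frac{1}{5}\right) \frac{4}{5} = - \frac{4}{25} \approx -0.16$)
$w = \frac{155387557}{5479773202297}$ ($w = \frac{1}{35265 + \left(\frac{4222}{20618} - \frac{79}{15073}\right)} = \frac{1}{35265 + \left(4222 \cdot \frac{1}{20618} - \frac{79}{15073}\right)} = \frac{1}{35265 + \left(\frac{2111}{10309} - \frac{79}{15073}\right)} = \frac{1}{35265 + \frac{31004692}{155387557}} = \frac{1}{\frac{5479773202297}{155387557}} = \frac{155387557}{5479773202297} \approx 2.8357 \cdot 10^{-5}$)
$w + \left(V - 13033\right) = \frac{155387557}{5479773202297} - \frac{325829}{25} = - \frac{1785469018846540288}{136994330057425}$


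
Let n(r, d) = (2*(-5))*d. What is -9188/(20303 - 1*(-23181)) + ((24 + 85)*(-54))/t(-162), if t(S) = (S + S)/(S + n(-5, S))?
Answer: 287937880/10871 ≈ 26487.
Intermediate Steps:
n(r, d) = -10*d
t(S) = -2/9 (t(S) = (S + S)/(S - 10*S) = (2*S)/((-9*S)) = (2*S)*(-1/(9*S)) = -2/9)
-9188/(20303 - 1*(-23181)) + ((24 + 85)*(-54))/t(-162) = -9188/(20303 - 1*(-23181)) + ((24 + 85)*(-54))/(-2/9) = -9188/(20303 + 23181) + (109*(-54))*(-9/2) = -9188/43484 - 5886*(-9/2) = -9188*1/43484 + 26487 = -2297/10871 + 26487 = 287937880/10871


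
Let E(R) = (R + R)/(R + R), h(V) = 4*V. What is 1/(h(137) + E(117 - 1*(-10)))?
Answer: 1/549 ≈ 0.0018215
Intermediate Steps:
E(R) = 1 (E(R) = (2*R)/((2*R)) = (2*R)*(1/(2*R)) = 1)
1/(h(137) + E(117 - 1*(-10))) = 1/(4*137 + 1) = 1/(548 + 1) = 1/549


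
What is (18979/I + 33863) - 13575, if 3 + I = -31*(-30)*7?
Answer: 132032995/6507 ≈ 20291.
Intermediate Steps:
I = 6507 (I = -3 - 31*(-30)*7 = -3 + 930*7 = -3 + 6510 = 6507)
(18979/I + 33863) - 13575 = (18979/6507 + 33863) - 13575 = 220365520/6507 - 13575 = 132032995/6507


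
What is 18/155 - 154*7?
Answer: -167072/155 ≈ -1077.9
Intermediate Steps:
18/155 - 154*7 = 18*(1/155) - 1078 = 18/155 - 1078 = -167072/155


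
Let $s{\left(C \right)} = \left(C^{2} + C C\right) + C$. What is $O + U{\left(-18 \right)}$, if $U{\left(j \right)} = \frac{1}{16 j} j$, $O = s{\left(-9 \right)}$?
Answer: $\frac{2449}{16} \approx 153.06$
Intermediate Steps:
$s{\left(C \right)} = C + 2 C^{2}$ ($s{\left(C \right)} = \left(C^{2} + C^{2}\right) + C = 2 C^{2} + C = C + 2 C^{2}$)
$O = 153$ ($O = - 9 \left(1 + 2 \left(-9\right)\right) = - 9 \left(1 - 18\right) = \left(-9\right) \left(-17\right) = 153$)
$U{\left(j \right)} = \frac{1}{16}$ ($U{\left(j \right)} = \frac{1}{16 j} j = \frac{1}{16}$)
$O + U{\left(-18 \right)} = 153 + \frac{1}{16} = \frac{2449}{16}$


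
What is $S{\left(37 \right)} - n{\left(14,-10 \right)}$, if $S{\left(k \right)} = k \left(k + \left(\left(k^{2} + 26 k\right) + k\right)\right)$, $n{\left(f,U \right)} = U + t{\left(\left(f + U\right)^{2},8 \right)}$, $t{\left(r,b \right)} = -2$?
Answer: $88997$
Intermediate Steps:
$n{\left(f,U \right)} = -2 + U$ ($n{\left(f,U \right)} = U - 2 = -2 + U$)
$S{\left(k \right)} = k \left(k^{2} + 28 k\right)$ ($S{\left(k \right)} = k \left(k + \left(k^{2} + 27 k\right)\right) = k \left(k^{2} + 28 k\right)$)
$S{\left(37 \right)} - n{\left(14,-10 \right)} = 37^{2} \left(28 + 37\right) - \left(-2 - 10\right) = 1369 \cdot 65 - -12 = 88985 + 12 = 88997$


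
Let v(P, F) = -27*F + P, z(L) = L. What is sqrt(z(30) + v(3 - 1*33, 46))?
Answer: 3*I*sqrt(138) ≈ 35.242*I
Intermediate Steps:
v(P, F) = P - 27*F
sqrt(z(30) + v(3 - 1*33, 46)) = sqrt(30 + ((3 - 1*33) - 27*46)) = sqrt(30 + ((3 - 33) - 1242)) = sqrt(30 + (-30 - 1242)) = sqrt(30 - 1272) = sqrt(-1242) = 3*I*sqrt(138)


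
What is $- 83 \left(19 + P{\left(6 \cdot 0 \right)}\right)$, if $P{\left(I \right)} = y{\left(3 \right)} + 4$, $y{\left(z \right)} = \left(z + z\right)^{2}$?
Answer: $-4897$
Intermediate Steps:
$y{\left(z \right)} = 4 z^{2}$ ($y{\left(z \right)} = \left(2 z\right)^{2} = 4 z^{2}$)
$P{\left(I \right)} = 40$ ($P{\left(I \right)} = 4 \cdot 3^{2} + 4 = 4 \cdot 9 + 4 = 36 + 4 = 40$)
$- 83 \left(19 + P{\left(6 \cdot 0 \right)}\right) = - 83 \left(19 + 40\right) = \left(-83\right) 59 = -4897$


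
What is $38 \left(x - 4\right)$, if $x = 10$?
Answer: $228$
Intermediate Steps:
$38 \left(x - 4\right) = 38 \left(10 - 4\right) = 38 \cdot 6 = 228$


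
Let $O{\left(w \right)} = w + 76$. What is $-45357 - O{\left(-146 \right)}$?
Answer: $-45287$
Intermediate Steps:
$O{\left(w \right)} = 76 + w$
$-45357 - O{\left(-146 \right)} = -45357 - \left(76 - 146\right) = -45357 - -70 = -45357 + 70 = -45287$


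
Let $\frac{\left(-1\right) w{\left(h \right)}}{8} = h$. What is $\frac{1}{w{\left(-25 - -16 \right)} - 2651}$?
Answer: $- \frac{1}{2579} \approx -0.00038775$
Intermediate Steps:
$w{\left(h \right)} = - 8 h$
$\frac{1}{w{\left(-25 - -16 \right)} - 2651} = \frac{1}{- 8 \left(-25 - -16\right) - 2651} = \frac{1}{- 8 \left(-25 + 16\right) - 2651} = \frac{1}{\left(-8\right) \left(-9\right) - 2651} = \frac{1}{72 - 2651} = \frac{1}{-2579} = - \frac{1}{2579}$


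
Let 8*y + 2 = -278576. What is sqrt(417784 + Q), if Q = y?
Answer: sqrt(1531847)/2 ≈ 618.84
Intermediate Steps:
y = -139289/4 (y = -1/4 + (1/8)*(-278576) = -1/4 - 34822 = -139289/4 ≈ -34822.)
Q = -139289/4 ≈ -34822.
sqrt(417784 + Q) = sqrt(417784 - 139289/4) = sqrt(1531847/4) = sqrt(1531847)/2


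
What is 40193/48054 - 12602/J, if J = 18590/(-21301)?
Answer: 6450066192389/446661930 ≈ 14441.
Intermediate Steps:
J = -18590/21301 (J = 18590*(-1/21301) = -18590/21301 ≈ -0.87273)
40193/48054 - 12602/J = 40193/48054 - 12602/(-18590/21301) = 40193*(1/48054) - 12602*(-21301/18590) = 40193/48054 + 134217601/9295 = 6450066192389/446661930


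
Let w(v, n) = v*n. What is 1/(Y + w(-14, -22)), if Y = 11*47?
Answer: 1/825 ≈ 0.0012121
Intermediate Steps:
w(v, n) = n*v
Y = 517
1/(Y + w(-14, -22)) = 1/(517 - 22*(-14)) = 1/(517 + 308) = 1/825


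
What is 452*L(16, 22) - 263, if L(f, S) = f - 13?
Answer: 1093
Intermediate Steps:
L(f, S) = -13 + f
452*L(16, 22) - 263 = 452*(-13 + 16) - 263 = 452*3 - 263 = 1356 - 263 = 1093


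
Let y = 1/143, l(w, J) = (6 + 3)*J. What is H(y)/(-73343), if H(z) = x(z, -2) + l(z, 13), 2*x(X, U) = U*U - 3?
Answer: -235/146686 ≈ -0.0016021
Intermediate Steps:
l(w, J) = 9*J
y = 1/143 ≈ 0.0069930
x(X, U) = -3/2 + U²/2 (x(X, U) = (U*U - 3)/2 = (U² - 3)/2 = (-3 + U²)/2 = -3/2 + U²/2)
H(z) = 235/2 (H(z) = (-3/2 + (½)*(-2)²) + 9*13 = (-3/2 + (½)*4) + 117 = (-3/2 + 2) + 117 = ½ + 117 = 235/2)
H(y)/(-73343) = (235/2)/(-73343) = (235/2)*(-1/73343) = -235/146686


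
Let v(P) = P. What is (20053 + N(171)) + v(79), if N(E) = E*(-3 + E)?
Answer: 48860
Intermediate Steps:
(20053 + N(171)) + v(79) = (20053 + 171*(-3 + 171)) + 79 = (20053 + 171*168) + 79 = (20053 + 28728) + 79 = 48781 + 79 = 48860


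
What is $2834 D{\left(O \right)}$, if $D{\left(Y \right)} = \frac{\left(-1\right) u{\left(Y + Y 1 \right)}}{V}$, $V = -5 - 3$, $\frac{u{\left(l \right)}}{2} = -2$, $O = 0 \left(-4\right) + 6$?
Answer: $-1417$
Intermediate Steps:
$O = 6$ ($O = 0 + 6 = 6$)
$u{\left(l \right)} = -4$ ($u{\left(l \right)} = 2 \left(-2\right) = -4$)
$V = -8$
$D{\left(Y \right)} = - \frac{1}{2}$ ($D{\left(Y \right)} = \frac{\left(-1\right) \left(-4\right)}{-8} = 4 \left(- \frac{1}{8}\right) = - \frac{1}{2}$)
$2834 D{\left(O \right)} = 2834 \left(- \frac{1}{2}\right) = -1417$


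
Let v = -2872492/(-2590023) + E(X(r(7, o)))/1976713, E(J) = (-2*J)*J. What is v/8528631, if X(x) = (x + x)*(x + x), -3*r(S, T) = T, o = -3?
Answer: 5678009398060/43664306193131477769 ≈ 1.3004e-7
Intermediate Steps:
r(S, T) = -T/3
X(x) = 4*x² (X(x) = (2*x)*(2*x) = 4*x²)
E(J) = -2*J²
v = 5678009398060/5119732134399 (v = -2872492/(-2590023) - 2*(4*(-⅓*(-3))²)²/1976713 = -2872492*(-1/2590023) - 2*(4*1²)²*(1/1976713) = 2872492/2590023 - 2*(4*1)²*(1/1976713) = 2872492/2590023 - 2*4²*(1/1976713) = 2872492/2590023 - 2*16*(1/1976713) = 2872492/2590023 - 32*1/1976713 = 2872492/2590023 - 32/1976713 = 5678009398060/5119732134399 ≈ 1.1090)
v/8528631 = (5678009398060/5119732134399)/8528631 = (5678009398060/5119732134399)*(1/8528631) = 5678009398060/43664306193131477769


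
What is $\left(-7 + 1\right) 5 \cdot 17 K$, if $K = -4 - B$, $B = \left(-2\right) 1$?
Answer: $1020$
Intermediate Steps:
$B = -2$
$K = -2$ ($K = -4 - -2 = -4 + 2 = -2$)
$\left(-7 + 1\right) 5 \cdot 17 K = \left(-7 + 1\right) 5 \cdot 17 \left(-2\right) = \left(-6\right) 5 \cdot 17 \left(-2\right) = \left(-30\right) 17 \left(-2\right) = \left(-510\right) \left(-2\right) = 1020$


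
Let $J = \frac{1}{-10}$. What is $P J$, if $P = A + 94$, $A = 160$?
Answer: $- \frac{127}{5} \approx -25.4$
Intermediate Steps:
$P = 254$ ($P = 160 + 94 = 254$)
$J = - \frac{1}{10} \approx -0.1$
$P J = 254 \left(- \frac{1}{10}\right) = - \frac{127}{5}$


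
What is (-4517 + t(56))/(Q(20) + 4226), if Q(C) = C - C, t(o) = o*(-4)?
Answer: -4741/4226 ≈ -1.1219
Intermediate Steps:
t(o) = -4*o
Q(C) = 0
(-4517 + t(56))/(Q(20) + 4226) = (-4517 - 4*56)/(0 + 4226) = (-4517 - 224)/4226 = -4741*1/4226 = -4741/4226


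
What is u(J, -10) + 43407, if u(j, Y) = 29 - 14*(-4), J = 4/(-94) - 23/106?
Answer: 43492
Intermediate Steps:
J = -1293/4982 (J = 4*(-1/94) - 23*1/106 = -2/47 - 23/106 = -1293/4982 ≈ -0.25953)
u(j, Y) = 85 (u(j, Y) = 29 - 1*(-56) = 29 + 56 = 85)
u(J, -10) + 43407 = 85 + 43407 = 43492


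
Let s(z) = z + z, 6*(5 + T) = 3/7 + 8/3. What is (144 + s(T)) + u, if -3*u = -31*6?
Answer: 12413/63 ≈ 197.03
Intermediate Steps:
u = 62 (u = -(-31)*6/3 = -⅓*(-186) = 62)
T = -565/126 (T = -5 + (3/7 + 8/3)/6 = -5 + (⅙)*(65/21) = -5 + 65/126 = -565/126 ≈ -4.4841)
s(z) = 2*z
(144 + s(T)) + u = (144 + 2*(-565/126)) + 62 = (144 - 565/63) + 62 = 8507/63 + 62 = 12413/63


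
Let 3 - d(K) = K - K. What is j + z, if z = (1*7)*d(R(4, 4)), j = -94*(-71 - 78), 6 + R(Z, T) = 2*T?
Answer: 14027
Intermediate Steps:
R(Z, T) = -6 + 2*T
d(K) = 3 (d(K) = 3 - (K - K) = 3 - 1*0 = 3 + 0 = 3)
j = 14006 (j = -94*(-149) = 14006)
z = 21 (z = (1*7)*3 = 7*3 = 21)
j + z = 14006 + 21 = 14027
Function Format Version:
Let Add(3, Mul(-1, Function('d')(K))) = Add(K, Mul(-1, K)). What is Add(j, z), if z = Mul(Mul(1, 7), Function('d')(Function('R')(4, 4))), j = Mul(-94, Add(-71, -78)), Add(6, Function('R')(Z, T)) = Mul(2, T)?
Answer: 14027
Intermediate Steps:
Function('R')(Z, T) = Add(-6, Mul(2, T))
Function('d')(K) = 3 (Function('d')(K) = Add(3, Mul(-1, Add(K, Mul(-1, K)))) = Add(3, Mul(-1, 0)) = Add(3, 0) = 3)
j = 14006 (j = Mul(-94, -149) = 14006)
z = 21 (z = Mul(Mul(1, 7), 3) = Mul(7, 3) = 21)
Add(j, z) = Add(14006, 21) = 14027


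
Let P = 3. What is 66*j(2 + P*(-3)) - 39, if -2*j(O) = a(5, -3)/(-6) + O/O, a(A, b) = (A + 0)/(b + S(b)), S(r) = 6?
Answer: -377/6 ≈ -62.833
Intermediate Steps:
a(A, b) = A/(6 + b) (a(A, b) = (A + 0)/(b + 6) = A/(6 + b))
j(O) = -13/36 (j(O) = -((5/(6 - 3))/(-6) + O/O)/2 = -((5/3)*(-1/6) + 1)/2 = -(-5/18 + 1)/2 = -1/2*13/18 = -13/36)
66*j(2 + P*(-3)) - 39 = 66*(-13/36) - 39 = -143/6 - 39 = -377/6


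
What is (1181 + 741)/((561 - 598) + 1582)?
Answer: 1922/1545 ≈ 1.2440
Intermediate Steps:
(1181 + 741)/((561 - 598) + 1582) = 1922/(-37 + 1582) = 1922/1545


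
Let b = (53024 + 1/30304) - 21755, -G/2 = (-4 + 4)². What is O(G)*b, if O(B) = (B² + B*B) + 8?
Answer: 947575777/3788 ≈ 2.5015e+5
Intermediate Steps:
G = 0 (G = -2*(-4 + 4)² = -2*0² = -2*0 = 0)
O(B) = 8 + 2*B² (O(B) = (B² + B²) + 8 = 2*B² + 8 = 8 + 2*B²)
b = 947575777/30304 (b = (53024 + 1/30304) - 21755 = 1606839297/30304 - 21755 = 947575777/30304 ≈ 31269.)
O(G)*b = (8 + 2*0²)*(947575777/30304) = (8 + 2*0)*(947575777/30304) = (8 + 0)*(947575777/30304) = 8*(947575777/30304) = 947575777/3788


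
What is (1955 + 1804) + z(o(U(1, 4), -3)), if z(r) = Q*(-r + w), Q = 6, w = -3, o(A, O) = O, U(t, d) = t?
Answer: 3759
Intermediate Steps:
z(r) = -18 - 6*r (z(r) = 6*(-r - 3) = 6*(-3 - r) = -18 - 6*r)
(1955 + 1804) + z(o(U(1, 4), -3)) = (1955 + 1804) + (-18 - 6*(-3)) = 3759 + (-18 + 18) = 3759 + 0 = 3759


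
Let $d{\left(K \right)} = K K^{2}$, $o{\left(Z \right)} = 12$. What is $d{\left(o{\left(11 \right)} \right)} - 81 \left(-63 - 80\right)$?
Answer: $13311$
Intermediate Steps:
$d{\left(K \right)} = K^{3}$
$d{\left(o{\left(11 \right)} \right)} - 81 \left(-63 - 80\right) = 12^{3} - 81 \left(-63 - 80\right) = 1728 - -11583 = 1728 + 11583 = 13311$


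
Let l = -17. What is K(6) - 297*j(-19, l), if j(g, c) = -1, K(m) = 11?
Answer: 308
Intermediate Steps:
K(6) - 297*j(-19, l) = 11 - 297*(-1) = 11 + 297 = 308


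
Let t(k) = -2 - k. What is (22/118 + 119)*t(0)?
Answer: -14064/59 ≈ -238.37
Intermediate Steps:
(22/118 + 119)*t(0) = (22/118 + 119)*(-2 - 1*0) = (22*(1/118) + 119)*(-2 + 0) = (11/59 + 119)*(-2) = (7032/59)*(-2) = -14064/59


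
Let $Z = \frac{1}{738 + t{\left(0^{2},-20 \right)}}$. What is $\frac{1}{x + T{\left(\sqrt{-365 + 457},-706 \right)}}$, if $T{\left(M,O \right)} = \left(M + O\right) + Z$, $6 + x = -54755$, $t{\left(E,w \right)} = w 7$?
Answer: $- \frac{19835220470}{1100200107740657} - \frac{715208 \sqrt{23}}{1100200107740657} \approx -1.8032 \cdot 10^{-5}$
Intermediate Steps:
$t{\left(E,w \right)} = 7 w$
$x = -54761$ ($x = -6 - 54755 = -54761$)
$Z = \frac{1}{598}$ ($Z = \frac{1}{738 + 7 \left(-20\right)} = \frac{1}{738 - 140} = \frac{1}{598} \approx 0.0016722$)
$T{\left(M,O \right)} = \frac{1}{598} + M + O$ ($T{\left(M,O \right)} = \left(M + O\right) + \frac{1}{598} = \frac{1}{598} + M + O$)
$\frac{1}{x + T{\left(\sqrt{-365 + 457},-706 \right)}} = \frac{1}{-54761 + \left(\frac{1}{598} + \sqrt{-365 + 457} - 706\right)} = \frac{1}{-54761 + \left(\frac{1}{598} + \sqrt{92} - 706\right)} = \frac{1}{-54761 + \left(\frac{1}{598} + 2 \sqrt{23} - 706\right)} = \frac{1}{-54761 - \left(\frac{422187}{598} - 2 \sqrt{23}\right)} = \frac{1}{- \frac{33169265}{598} + 2 \sqrt{23}}$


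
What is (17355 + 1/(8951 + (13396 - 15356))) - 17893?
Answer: -3761157/6991 ≈ -538.00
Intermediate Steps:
(17355 + 1/(8951 + (13396 - 15356))) - 17893 = (17355 + 1/(8951 - 1960)) - 17893 = (17355 + 1/6991) - 17893 = 121328806/6991 - 17893 = -3761157/6991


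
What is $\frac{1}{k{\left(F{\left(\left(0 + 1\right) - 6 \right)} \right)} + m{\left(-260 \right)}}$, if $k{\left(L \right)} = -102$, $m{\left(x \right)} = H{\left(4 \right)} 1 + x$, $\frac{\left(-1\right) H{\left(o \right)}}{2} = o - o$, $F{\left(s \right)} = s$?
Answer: $- \frac{1}{362} \approx -0.0027624$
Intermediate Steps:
$H{\left(o \right)} = 0$ ($H{\left(o \right)} = - 2 \left(o - o\right) = \left(-2\right) 0 = 0$)
$m{\left(x \right)} = x$ ($m{\left(x \right)} = 0 \cdot 1 + x = 0 + x = x$)
$\frac{1}{k{\left(F{\left(\left(0 + 1\right) - 6 \right)} \right)} + m{\left(-260 \right)}} = \frac{1}{-102 - 260} = \frac{1}{-362} = - \frac{1}{362}$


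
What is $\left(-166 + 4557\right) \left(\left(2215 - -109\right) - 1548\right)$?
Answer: $3407416$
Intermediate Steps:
$\left(-166 + 4557\right) \left(\left(2215 - -109\right) - 1548\right) = 4391 \left(\left(2215 + 109\right) - 1548\right) = 4391 \left(2324 - 1548\right) = 4391 \cdot 776 = 3407416$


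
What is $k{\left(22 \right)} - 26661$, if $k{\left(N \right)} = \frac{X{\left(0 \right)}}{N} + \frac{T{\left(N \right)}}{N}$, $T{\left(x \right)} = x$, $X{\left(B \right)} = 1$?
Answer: $- \frac{586519}{22} \approx -26660.0$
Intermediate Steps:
$k{\left(N \right)} = 1 + \frac{1}{N}$ ($k{\left(N \right)} = 1 \frac{1}{N} + \frac{N}{N} = \frac{1}{N} + 1 = 1 + \frac{1}{N}$)
$k{\left(22 \right)} - 26661 = \frac{1 + 22}{22} - 26661 = \frac{1}{22} \cdot 23 - 26661 = \frac{23}{22} - 26661 = - \frac{586519}{22}$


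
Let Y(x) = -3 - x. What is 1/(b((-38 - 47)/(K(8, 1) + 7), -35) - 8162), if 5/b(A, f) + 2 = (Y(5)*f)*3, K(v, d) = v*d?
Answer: -838/6839751 ≈ -0.00012252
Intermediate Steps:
K(v, d) = d*v
b(A, f) = 5/(-2 - 24*f) (b(A, f) = 5/(-2 + ((-3 - 1*5)*f)*3) = 5/(-2 + ((-3 - 5)*f)*3) = 5/(-2 - 8*f*3) = 5/(-2 - 24*f))
1/(b((-38 - 47)/(K(8, 1) + 7), -35) - 8162) = 1/(-5/(2 + 24*(-35)) - 8162) = 1/(-5/(2 - 840) - 8162) = 1/(-5/(-838) - 8162) = 1/(-5*(-1/838) - 8162) = 1/(5/838 - 8162) = 1/(-6839751/838) = -838/6839751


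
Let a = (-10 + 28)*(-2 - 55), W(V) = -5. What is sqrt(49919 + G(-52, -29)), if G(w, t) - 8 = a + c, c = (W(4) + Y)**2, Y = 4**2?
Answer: sqrt(49022) ≈ 221.41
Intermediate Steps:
a = -1026 (a = 18*(-57) = -1026)
Y = 16
c = 121 (c = (-5 + 16)**2 = 11**2 = 121)
G(w, t) = -897 (G(w, t) = 8 + (-1026 + 121) = 8 - 905 = -897)
sqrt(49919 + G(-52, -29)) = sqrt(49919 - 897) = sqrt(49022)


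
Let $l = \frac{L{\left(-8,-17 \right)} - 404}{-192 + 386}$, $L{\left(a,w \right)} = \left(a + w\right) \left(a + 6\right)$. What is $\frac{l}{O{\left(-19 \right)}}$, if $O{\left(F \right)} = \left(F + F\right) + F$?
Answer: $\frac{59}{1843} \approx 0.032013$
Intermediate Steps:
$O{\left(F \right)} = 3 F$ ($O{\left(F \right)} = 2 F + F = 3 F$)
$L{\left(a,w \right)} = \left(6 + a\right) \left(a + w\right)$ ($L{\left(a,w \right)} = \left(a + w\right) \left(6 + a\right) = \left(6 + a\right) \left(a + w\right)$)
$l = - \frac{177}{97}$ ($l = \frac{\left(\left(-8\right)^{2} + 6 \left(-8\right) + 6 \left(-17\right) - -136\right) - 404}{-192 + 386} = \frac{\left(64 - 48 - 102 + 136\right) - 404}{194} = \left(50 - 404\right) \frac{1}{194} = \left(-354\right) \frac{1}{194} = - \frac{177}{97} \approx -1.8247$)
$\frac{l}{O{\left(-19 \right)}} = - \frac{177}{97 \cdot 3 \left(-19\right)} = - \frac{177}{97 \left(-57\right)} = \left(- \frac{177}{97}\right) \left(- \frac{1}{57}\right) = \frac{59}{1843}$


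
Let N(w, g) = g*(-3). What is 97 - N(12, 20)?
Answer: 157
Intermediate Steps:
N(w, g) = -3*g
97 - N(12, 20) = 97 - (-3)*20 = 97 - 1*(-60) = 97 + 60 = 157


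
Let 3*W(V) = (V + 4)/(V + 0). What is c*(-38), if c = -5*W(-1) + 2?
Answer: -266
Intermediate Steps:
W(V) = (4 + V)/(3*V) (W(V) = ((V + 4)/(V + 0))/3 = ((4 + V)/V)/3 = (4 + V)/(3*V))
c = 7 (c = -5*(4 - 1)/(3*(-1)) + 2 = -5*(-1)*3/3 + 2 = -5*(-1) + 2 = 5 + 2 = 7)
c*(-38) = 7*(-38) = -266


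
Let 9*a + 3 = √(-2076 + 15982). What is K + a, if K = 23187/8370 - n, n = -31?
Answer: 93289/2790 + √13906/9 ≈ 46.540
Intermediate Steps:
a = -⅓ + √13906/9 (a = -⅓ + √(-2076 + 15982)/9 = -⅓ + √13906/9 ≈ 12.769)
K = 94219/2790 (K = 23187/8370 - 1*(-31) = 23187*(1/8370) + 31 = 7729/2790 + 31 = 94219/2790 ≈ 33.770)
K + a = 94219/2790 + (-⅓ + √13906/9) = 93289/2790 + √13906/9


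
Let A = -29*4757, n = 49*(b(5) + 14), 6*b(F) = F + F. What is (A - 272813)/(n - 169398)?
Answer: 1232298/505891 ≈ 2.4359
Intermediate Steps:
b(F) = F/3 (b(F) = (F + F)/6 = (2*F)/6 = F/3)
n = 2303/3 (n = 49*((⅓)*5 + 14) = 49*(5/3 + 14) = 49*(47/3) = 2303/3 ≈ 767.67)
A = -137953 (A = -1*137953 = -137953)
(A - 272813)/(n - 169398) = (-137953 - 272813)/(2303/3 - 169398) = -410766/(-505891/3) = -410766*(-3/505891) = 1232298/505891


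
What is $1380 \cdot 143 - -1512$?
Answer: $198852$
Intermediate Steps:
$1380 \cdot 143 - -1512 = 197340 + 1512 = 198852$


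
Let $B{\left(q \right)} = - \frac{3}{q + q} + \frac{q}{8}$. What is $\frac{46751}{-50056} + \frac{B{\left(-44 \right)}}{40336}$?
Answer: $- \frac{20746241313}{22209646976} \approx -0.93411$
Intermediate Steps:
$B{\left(q \right)} = - \frac{3}{2 q} + \frac{q}{8}$ ($B{\left(q \right)} = - \frac{3}{2 q} + q \frac{1}{8} = - 3 \frac{1}{2 q} + \frac{q}{8} = - \frac{3}{2 q} + \frac{q}{8}$)
$\frac{46751}{-50056} + \frac{B{\left(-44 \right)}}{40336} = \frac{46751}{-50056} + \frac{\frac{1}{8} \frac{1}{-44} \left(-12 + \left(-44\right)^{2}\right)}{40336} = 46751 \left(- \frac{1}{50056}\right) + \frac{1}{8} \left(- \frac{1}{44}\right) \left(-12 + 1936\right) \frac{1}{40336} = - \frac{46751}{50056} + \frac{1}{8} \left(- \frac{1}{44}\right) 1924 \cdot \frac{1}{40336} = - \frac{46751}{50056} - \frac{481}{3549568} = - \frac{20746241313}{22209646976}$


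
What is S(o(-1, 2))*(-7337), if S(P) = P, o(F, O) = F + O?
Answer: -7337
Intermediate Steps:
S(o(-1, 2))*(-7337) = (-1 + 2)*(-7337) = 1*(-7337) = -7337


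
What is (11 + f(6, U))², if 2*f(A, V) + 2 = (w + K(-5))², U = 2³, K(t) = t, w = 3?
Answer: 144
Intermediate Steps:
U = 8
f(A, V) = 1 (f(A, V) = -1 + (3 - 5)²/2 = -1 + (½)*(-2)² = -1 + (½)*4 = -1 + 2 = 1)
(11 + f(6, U))² = (11 + 1)² = 12² = 144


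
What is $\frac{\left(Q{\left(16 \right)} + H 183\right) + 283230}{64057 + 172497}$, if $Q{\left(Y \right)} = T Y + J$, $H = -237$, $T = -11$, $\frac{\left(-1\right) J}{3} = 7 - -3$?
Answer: $\frac{239653}{236554} \approx 1.0131$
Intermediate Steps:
$J = -30$ ($J = - 3 \left(7 - -3\right) = - 3 \left(7 + 3\right) = \left(-3\right) 10 = -30$)
$Q{\left(Y \right)} = -30 - 11 Y$ ($Q{\left(Y \right)} = - 11 Y - 30 = -30 - 11 Y$)
$\frac{\left(Q{\left(16 \right)} + H 183\right) + 283230}{64057 + 172497} = \frac{\left(\left(-30 - 176\right) - 43371\right) + 283230}{64057 + 172497} = \frac{\left(\left(-30 - 176\right) - 43371\right) + 283230}{236554} = \left(\left(-206 - 43371\right) + 283230\right) \frac{1}{236554} = \left(-43577 + 283230\right) \frac{1}{236554} = 239653 \cdot \frac{1}{236554} = \frac{239653}{236554}$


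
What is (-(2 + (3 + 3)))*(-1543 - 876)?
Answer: 19352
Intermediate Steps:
(-(2 + (3 + 3)))*(-1543 - 876) = -(2 + 6)*(-2419) = -1*8*(-2419) = -8*(-2419) = 19352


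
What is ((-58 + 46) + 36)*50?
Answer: 1200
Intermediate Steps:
((-58 + 46) + 36)*50 = (-12 + 36)*50 = 24*50 = 1200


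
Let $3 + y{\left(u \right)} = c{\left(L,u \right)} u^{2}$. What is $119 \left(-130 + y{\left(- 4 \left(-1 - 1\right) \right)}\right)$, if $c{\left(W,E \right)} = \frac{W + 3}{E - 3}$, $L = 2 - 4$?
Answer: $- \frac{71519}{5} \approx -14304.0$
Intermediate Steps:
$L = -2$
$c{\left(W,E \right)} = \frac{3 + W}{-3 + E}$
$y{\left(u \right)} = -3 + \frac{u^{2}}{-3 + u}$ ($y{\left(u \right)} = -3 + \frac{3 - 2}{-3 + u} u^{2} = -3 + \frac{1}{-3 + u} 1 u^{2} = -3 + \frac{u^{2}}{-3 + u}$)
$119 \left(-130 + y{\left(- 4 \left(-1 - 1\right) \right)}\right) = 119 \left(-130 + \frac{9 + \left(- 4 \left(-1 - 1\right)\right)^{2} - 3 \left(- 4 \left(-1 - 1\right)\right)}{-3 - 4 \left(-1 - 1\right)}\right) = 119 \left(-130 + \frac{9 + \left(\left(-4\right) \left(-2\right)\right)^{2} - 3 \left(\left(-4\right) \left(-2\right)\right)}{-3 - -8}\right) = 119 \left(-130 + \frac{9 + 8^{2} - 24}{-3 + 8}\right) = 119 \left(-130 + \frac{9 + 64 - 24}{5}\right) = 119 \left(-130 + \frac{1}{5} \cdot 49\right) = 119 \left(-130 + \frac{49}{5}\right) = 119 \left(- \frac{601}{5}\right) = - \frac{71519}{5}$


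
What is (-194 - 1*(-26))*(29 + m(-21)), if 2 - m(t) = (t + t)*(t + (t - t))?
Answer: 142968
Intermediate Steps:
m(t) = 2 - 2*t**2 (m(t) = 2 - (t + t)*(t + (t - t)) = 2 - 2*t*(t + 0) = 2 - 2*t*t = 2 - 2*t**2)
(-194 - 1*(-26))*(29 + m(-21)) = (-194 - 1*(-26))*(29 + (2 - 2*(-21)**2)) = (-194 + 26)*(29 + (2 - 2*441)) = -168*(29 + (2 - 882)) = -168*(29 - 880) = -168*(-851) = 142968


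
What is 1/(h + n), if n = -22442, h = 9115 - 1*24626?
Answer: -1/37953 ≈ -2.6348e-5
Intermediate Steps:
h = -15511 (h = 9115 - 24626 = -15511)
1/(h + n) = 1/(-15511 - 22442) = 1/(-37953) = -1/37953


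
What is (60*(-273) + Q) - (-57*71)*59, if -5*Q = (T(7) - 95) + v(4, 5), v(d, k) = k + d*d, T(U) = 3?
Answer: 1112036/5 ≈ 2.2241e+5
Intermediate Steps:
v(d, k) = k + d²
Q = 71/5 (Q = -((3 - 95) + (5 + 4²))/5 = -(-92 + (5 + 16))/5 = -(-92 + 21)/5 = -⅕*(-71) = 71/5 ≈ 14.200)
(60*(-273) + Q) - (-57*71)*59 = (60*(-273) + 71/5) - (-57*71)*59 = (-16380 + 71/5) - (-4047)*59 = -81829/5 - 1*(-238773) = -81829/5 + 238773 = 1112036/5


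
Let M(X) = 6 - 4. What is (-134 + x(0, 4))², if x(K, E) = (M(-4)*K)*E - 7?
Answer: 19881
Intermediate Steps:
M(X) = 2
x(K, E) = -7 + 2*E*K (x(K, E) = (2*K)*E - 7 = 2*E*K - 7 = -7 + 2*E*K)
(-134 + x(0, 4))² = (-134 + (-7 + 2*4*0))² = (-134 + (-7 + 0))² = (-134 - 7)² = (-141)² = 19881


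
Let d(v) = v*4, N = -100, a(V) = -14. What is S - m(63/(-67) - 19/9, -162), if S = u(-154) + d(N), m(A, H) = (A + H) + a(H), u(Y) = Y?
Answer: -226094/603 ≈ -374.95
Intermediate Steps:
d(v) = 4*v
m(A, H) = -14 + A + H (m(A, H) = (A + H) - 14 = -14 + A + H)
S = -554 (S = -154 + 4*(-100) = -154 - 400 = -554)
S - m(63/(-67) - 19/9, -162) = -554 - (-14 + (63/(-67) - 19/9) - 162) = -554 - (-14 + (63*(-1/67) - 19*⅑) - 162) = -554 - (-14 + (-63/67 - 19/9) - 162) = -554 - (-14 - 1840/603 - 162) = -554 - 1*(-107968/603) = -554 + 107968/603 = -226094/603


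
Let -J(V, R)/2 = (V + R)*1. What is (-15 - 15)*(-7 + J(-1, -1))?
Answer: 90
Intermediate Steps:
J(V, R) = -2*R - 2*V (J(V, R) = -2*(V + R) = -2*(R + V) = -2*R - 2*V)
(-15 - 15)*(-7 + J(-1, -1)) = (-15 - 15)*(-7 + (-2*(-1) - 2*(-1))) = -30*(-7 + (2 + 2)) = -30*(-7 + 4) = -30*(-3) = 90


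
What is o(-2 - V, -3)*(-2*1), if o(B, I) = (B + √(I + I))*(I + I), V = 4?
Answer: -72 + 12*I*√6 ≈ -72.0 + 29.394*I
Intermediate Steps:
o(B, I) = 2*I*(B + √2*√I) (o(B, I) = (B + √(2*I))*(2*I) = (B + √2*√I)*(2*I) = 2*I*(B + √2*√I))
o(-2 - V, -3)*(-2*1) = (2*(-2 - 1*4)*(-3) + 2*√2*(-3)^(3/2))*(-2*1) = (2*(-2 - 4)*(-3) + 2*√2*(-3*I*√3))*(-2) = (2*(-6)*(-3) - 6*I*√6)*(-2) = (36 - 6*I*√6)*(-2) = -72 + 12*I*√6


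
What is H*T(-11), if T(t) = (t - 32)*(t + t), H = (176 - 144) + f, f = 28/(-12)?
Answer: 84194/3 ≈ 28065.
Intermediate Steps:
f = -7/3 (f = 28*(-1/12) = -7/3 ≈ -2.3333)
H = 89/3 (H = (176 - 144) - 7/3 = 32 - 7/3 = 89/3 ≈ 29.667)
T(t) = 2*t*(-32 + t) (T(t) = (-32 + t)*(2*t) = 2*t*(-32 + t))
H*T(-11) = 89*(2*(-11)*(-32 - 11))/3 = 89*(2*(-11)*(-43))/3 = (89/3)*946 = 84194/3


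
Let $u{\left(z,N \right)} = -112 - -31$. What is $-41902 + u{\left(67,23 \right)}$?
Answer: $-41983$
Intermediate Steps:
$u{\left(z,N \right)} = -81$ ($u{\left(z,N \right)} = -112 + 31 = -81$)
$-41902 + u{\left(67,23 \right)} = -41902 - 81 = -41983$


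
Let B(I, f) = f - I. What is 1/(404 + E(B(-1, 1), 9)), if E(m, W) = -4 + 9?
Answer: 1/409 ≈ 0.0024450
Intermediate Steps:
E(m, W) = 5
1/(404 + E(B(-1, 1), 9)) = 1/(404 + 5) = 1/409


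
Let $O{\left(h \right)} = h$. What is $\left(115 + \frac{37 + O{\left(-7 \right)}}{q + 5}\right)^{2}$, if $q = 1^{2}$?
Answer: $14400$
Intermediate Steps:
$q = 1$
$\left(115 + \frac{37 + O{\left(-7 \right)}}{q + 5}\right)^{2} = \left(115 + \frac{37 - 7}{1 + 5}\right)^{2} = \left(115 + \frac{30}{6}\right)^{2} = \left(115 + 30 \cdot \frac{1}{6}\right)^{2} = \left(115 + 5\right)^{2} = 120^{2} = 14400$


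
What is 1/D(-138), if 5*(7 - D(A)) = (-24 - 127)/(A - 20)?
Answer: 790/5379 ≈ 0.14687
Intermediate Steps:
D(A) = 7 + 151/(5*(-20 + A)) (D(A) = 7 - (-24 - 127)/(5*(A - 20)) = 7 - (-151)/(5*(-20 + A)) = 7 + 151/(5*(-20 + A)))
1/D(-138) = 1/((-549 + 35*(-138))/(5*(-20 - 138))) = 1/((⅕)*(-549 - 4830)/(-158)) = 1/((⅕)*(-1/158)*(-5379)) = 1/(5379/790) = 790/5379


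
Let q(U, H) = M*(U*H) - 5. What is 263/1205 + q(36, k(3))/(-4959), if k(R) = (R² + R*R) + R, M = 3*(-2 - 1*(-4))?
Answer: -4155638/5975595 ≈ -0.69543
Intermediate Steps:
M = 6 (M = 3*(-2 + 4) = 3*2 = 6)
k(R) = R + 2*R² (k(R) = (R² + R²) + R = 2*R² + R = R + 2*R²)
q(U, H) = -5 + 6*H*U (q(U, H) = 6*(U*H) - 5 = 6*(H*U) - 5 = 6*H*U - 5 = -5 + 6*H*U)
263/1205 + q(36, k(3))/(-4959) = 263/1205 + (-5 + 6*(3*(1 + 2*3))*36)/(-4959) = 263*(1/1205) + (-5 + 6*(3*(1 + 6))*36)*(-1/4959) = 263/1205 + (-5 + 6*(3*7)*36)*(-1/4959) = 263/1205 + (-5 + 6*21*36)*(-1/4959) = 263/1205 + (-5 + 4536)*(-1/4959) = 263/1205 + 4531*(-1/4959) = 263/1205 - 4531/4959 = -4155638/5975595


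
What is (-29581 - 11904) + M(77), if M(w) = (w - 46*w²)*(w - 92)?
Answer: 4048370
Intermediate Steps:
M(w) = (-92 + w)*(w - 46*w²) (M(w) = (w - 46*w²)*(-92 + w) = (-92 + w)*(w - 46*w²))
(-29581 - 11904) + M(77) = (-29581 - 11904) + 77*(-92 - 46*77² + 4233*77) = -41485 + 77*(-92 - 46*5929 + 325941) = -41485 + 77*(-92 - 272734 + 325941) = -41485 + 77*53115 = -41485 + 4089855 = 4048370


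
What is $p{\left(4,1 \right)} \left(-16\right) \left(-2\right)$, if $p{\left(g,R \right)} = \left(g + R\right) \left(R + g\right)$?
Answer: $800$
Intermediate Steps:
$p{\left(g,R \right)} = \left(R + g\right)^{2}$ ($p{\left(g,R \right)} = \left(R + g\right) \left(R + g\right) = \left(R + g\right)^{2}$)
$p{\left(4,1 \right)} \left(-16\right) \left(-2\right) = \left(1 + 4\right)^{2} \left(-16\right) \left(-2\right) = 5^{2} \left(-16\right) \left(-2\right) = 25 \left(-16\right) \left(-2\right) = \left(-400\right) \left(-2\right) = 800$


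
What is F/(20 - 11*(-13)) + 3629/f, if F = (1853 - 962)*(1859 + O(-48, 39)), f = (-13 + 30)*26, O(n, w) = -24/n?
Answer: 366451768/36023 ≈ 10173.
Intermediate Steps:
f = 442 (f = 17*26 = 442)
F = 3313629/2 (F = (1853 - 962)*(1859 - 24/(-48)) = 891*(1859 - 24*(-1/48)) = 891*(1859 + ½) = 891*(3719/2) = 3313629/2 ≈ 1.6568e+6)
F/(20 - 11*(-13)) + 3629/f = 3313629/(2*(20 - 11*(-13))) + 3629/442 = 3313629/(2*(20 + 143)) + 3629*(1/442) = (3313629/2)/163 + 3629/442 = (3313629/2)*(1/163) + 3629/442 = 3313629/326 + 3629/442 = 366451768/36023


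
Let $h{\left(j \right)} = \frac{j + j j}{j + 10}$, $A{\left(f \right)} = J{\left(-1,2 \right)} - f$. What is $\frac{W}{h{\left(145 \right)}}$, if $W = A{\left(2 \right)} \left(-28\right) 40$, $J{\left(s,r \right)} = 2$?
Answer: $0$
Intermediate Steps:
$A{\left(f \right)} = 2 - f$
$h{\left(j \right)} = \frac{j + j^{2}}{10 + j}$
$W = 0$ ($W = \left(2 - 2\right) \left(-28\right) 40 = 0 \left(-28\right) 40 = 0 \cdot 40 = 0$)
$\frac{W}{h{\left(145 \right)}} = \frac{0}{145 \frac{1}{10 + 145} \left(1 + 145\right)} = \frac{0}{145 \cdot \frac{1}{155} \cdot 146} = \frac{0}{\frac{4234}{31}} = 0 \cdot \frac{31}{4234} = 0$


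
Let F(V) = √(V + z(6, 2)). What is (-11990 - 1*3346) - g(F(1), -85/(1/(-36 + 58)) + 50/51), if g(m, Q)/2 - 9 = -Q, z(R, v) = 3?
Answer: -973694/51 ≈ -19092.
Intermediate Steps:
F(V) = √(3 + V) (F(V) = √(V + 3) = √(3 + V))
g(m, Q) = 18 - 2*Q (g(m, Q) = 18 + 2*(-Q) = 18 - 2*Q)
(-11990 - 1*3346) - g(F(1), -85/(1/(-36 + 58)) + 50/51) = (-11990 - 1*3346) - (18 - 2*(-85/(1/(-36 + 58)) + 50/51)) = (-11990 - 3346) - (18 - 2*(-85/(1/22) + 50*(1/51))) = -15336 - (18 - 2*(-85/1/22 + 50/51)) = -15336 - (18 - 2*(-85*22 + 50/51)) = -15336 - (18 - 2*(-1870 + 50/51)) = -15336 - (18 - 2*(-95320/51)) = -15336 - (18 + 190640/51) = -15336 - 1*191558/51 = -15336 - 191558/51 = -973694/51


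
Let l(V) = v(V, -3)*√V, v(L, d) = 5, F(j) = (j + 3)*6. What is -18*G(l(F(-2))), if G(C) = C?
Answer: -90*√6 ≈ -220.45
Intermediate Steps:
F(j) = 18 + 6*j (F(j) = (3 + j)*6 = 18 + 6*j)
l(V) = 5*√V
-18*G(l(F(-2))) = -90*√(18 + 6*(-2)) = -90*√(18 - 12) = -90*√6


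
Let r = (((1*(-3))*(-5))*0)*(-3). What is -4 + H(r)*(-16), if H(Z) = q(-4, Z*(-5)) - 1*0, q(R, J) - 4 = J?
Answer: -68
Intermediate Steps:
q(R, J) = 4 + J
r = 0 (r = (-3*(-5)*0)*(-3) = (15*0)*(-3) = 0*(-3) = 0)
H(Z) = 4 - 5*Z (H(Z) = (4 + Z*(-5)) - 1*0 = (4 - 5*Z) + 0 = 4 - 5*Z)
-4 + H(r)*(-16) = -4 + (4 - 5*0)*(-16) = -4 + (4 + 0)*(-16) = -4 + 4*(-16) = -4 - 64 = -68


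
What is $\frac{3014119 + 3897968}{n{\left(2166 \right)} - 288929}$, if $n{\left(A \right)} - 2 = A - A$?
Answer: $- \frac{2304029}{96309} \approx -23.923$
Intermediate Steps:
$n{\left(A \right)} = 2$ ($n{\left(A \right)} = 2 + \left(A - A\right) = 2 + 0 = 2$)
$\frac{3014119 + 3897968}{n{\left(2166 \right)} - 288929} = \frac{3014119 + 3897968}{2 - 288929} = \frac{6912087}{-288927} = 6912087 \left(- \frac{1}{288927}\right) = - \frac{2304029}{96309}$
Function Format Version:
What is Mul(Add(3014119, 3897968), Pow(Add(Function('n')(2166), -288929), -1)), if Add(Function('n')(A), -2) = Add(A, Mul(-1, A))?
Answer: Rational(-2304029, 96309) ≈ -23.923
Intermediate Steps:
Function('n')(A) = 2 (Function('n')(A) = Add(2, Add(A, Mul(-1, A))) = Add(2, 0) = 2)
Mul(Add(3014119, 3897968), Pow(Add(Function('n')(2166), -288929), -1)) = Mul(Add(3014119, 3897968), Pow(Add(2, -288929), -1)) = Mul(6912087, Pow(-288927, -1)) = Mul(6912087, Rational(-1, 288927)) = Rational(-2304029, 96309)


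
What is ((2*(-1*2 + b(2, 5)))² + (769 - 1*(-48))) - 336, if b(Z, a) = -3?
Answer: 581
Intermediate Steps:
((2*(-1*2 + b(2, 5)))² + (769 - 1*(-48))) - 336 = ((2*(-1*2 - 3))² + (769 - 1*(-48))) - 336 = ((2*(-2 - 3))² + (769 + 48)) - 336 = ((2*(-5))² + 817) - 336 = ((-10)² + 817) - 336 = (100 + 817) - 336 = 917 - 336 = 581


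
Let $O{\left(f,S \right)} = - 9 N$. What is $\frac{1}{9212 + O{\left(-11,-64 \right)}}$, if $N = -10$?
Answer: $\frac{1}{9302} \approx 0.0001075$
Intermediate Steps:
$O{\left(f,S \right)} = 90$ ($O{\left(f,S \right)} = \left(-9\right) \left(-10\right) = 90$)
$\frac{1}{9212 + O{\left(-11,-64 \right)}} = \frac{1}{9212 + 90} = \frac{1}{9302}$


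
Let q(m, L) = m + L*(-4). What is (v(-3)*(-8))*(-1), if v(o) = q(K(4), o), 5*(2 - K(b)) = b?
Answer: 528/5 ≈ 105.60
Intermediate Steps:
K(b) = 2 - b/5
q(m, L) = m - 4*L
v(o) = 6/5 - 4*o (v(o) = (2 - ⅕*4) - 4*o = (2 - ⅘) - 4*o = 6/5 - 4*o)
(v(-3)*(-8))*(-1) = ((6/5 - 4*(-3))*(-8))*(-1) = ((6/5 + 12)*(-8))*(-1) = ((66/5)*(-8))*(-1) = -528/5*(-1) = 528/5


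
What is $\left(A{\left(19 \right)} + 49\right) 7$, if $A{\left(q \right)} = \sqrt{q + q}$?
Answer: $343 + 7 \sqrt{38} \approx 386.15$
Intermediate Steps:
$A{\left(q \right)} = \sqrt{2} \sqrt{q}$ ($A{\left(q \right)} = \sqrt{2 q} = \sqrt{2} \sqrt{q}$)
$\left(A{\left(19 \right)} + 49\right) 7 = \left(\sqrt{2} \sqrt{19} + 49\right) 7 = \left(\sqrt{38} + 49\right) 7 = \left(49 + \sqrt{38}\right) 7 = 343 + 7 \sqrt{38}$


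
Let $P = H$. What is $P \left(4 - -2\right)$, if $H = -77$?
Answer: $-462$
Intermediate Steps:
$P = -77$
$P \left(4 - -2\right) = - 77 \left(4 - -2\right) = - 77 \left(4 + 2\right) = \left(-77\right) 6 = -462$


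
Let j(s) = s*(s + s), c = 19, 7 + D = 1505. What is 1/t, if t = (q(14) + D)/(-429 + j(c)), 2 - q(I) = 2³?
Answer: 293/1492 ≈ 0.19638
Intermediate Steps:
D = 1498 (D = -7 + 1505 = 1498)
j(s) = 2*s² (j(s) = s*(2*s) = 2*s²)
q(I) = -6 (q(I) = 2 - 1*2³ = 2 - 1*8 = 2 - 8 = -6)
t = 1492/293 (t = (-6 + 1498)/(-429 + 2*19²) = 1492/(-429 + 2*361) = 1492/(-429 + 722) = 1492/293 ≈ 5.0921)
1/t = 1/(1492/293) = 293/1492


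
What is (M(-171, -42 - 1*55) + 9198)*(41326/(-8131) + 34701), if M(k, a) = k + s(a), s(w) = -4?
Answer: 2545501132615/8131 ≈ 3.1306e+8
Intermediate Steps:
M(k, a) = -4 + k (M(k, a) = k - 4 = -4 + k)
(M(-171, -42 - 1*55) + 9198)*(41326/(-8131) + 34701) = ((-4 - 171) + 9198)*(41326/(-8131) + 34701) = (-175 + 9198)*(41326*(-1/8131) + 34701) = 9023*(-41326/8131 + 34701) = 9023*(282112505/8131) = 2545501132615/8131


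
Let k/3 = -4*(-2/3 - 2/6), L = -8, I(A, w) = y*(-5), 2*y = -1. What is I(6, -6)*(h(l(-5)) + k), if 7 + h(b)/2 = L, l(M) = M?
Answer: -45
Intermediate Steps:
y = -½ (y = (½)*(-1) = -½ ≈ -0.50000)
I(A, w) = 5/2 (I(A, w) = -½*(-5) = 5/2)
k = 12 (k = 3*(-4*(-2/3 - 2/6)) = 3*(-4*(-2*⅓ - 2*⅙)) = 3*(-4*(-⅔ - ⅓)) = 3*(-4*(-1)) = 3*4 = 12)
h(b) = -30 (h(b) = -14 + 2*(-8) = -14 - 16 = -30)
I(6, -6)*(h(l(-5)) + k) = 5*(-30 + 12)/2 = (5/2)*(-18) = -45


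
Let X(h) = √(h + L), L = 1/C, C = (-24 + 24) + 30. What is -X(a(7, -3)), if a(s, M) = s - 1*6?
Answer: -√930/30 ≈ -1.0165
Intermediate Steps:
C = 30 (C = 0 + 30 = 30)
a(s, M) = -6 + s (a(s, M) = s - 6 = -6 + s)
L = 1/30 ≈ 0.033333
X(h) = √(1/30 + h) (X(h) = √(h + 1/30) = √(1/30 + h))
-X(a(7, -3)) = -√(30 + 900*(-6 + 7))/30 = -√(30 + 900*1)/30 = -√(30 + 900)/30 = -√930/30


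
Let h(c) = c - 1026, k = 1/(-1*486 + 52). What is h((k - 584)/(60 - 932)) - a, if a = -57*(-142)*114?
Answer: -349588058959/378448 ≈ -9.2374e+5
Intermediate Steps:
k = -1/434 (k = 1/(-486 + 52) = 1/(-434) = -1/434 ≈ -0.0023041)
h(c) = -1026 + c
a = 922716 (a = 8094*114 = 922716)
h((k - 584)/(60 - 932)) - a = (-1026 + (-1/434 - 584)/(60 - 932)) - 1*922716 = (-1026 - 253457/434/(-872)) - 922716 = (-1026 - 253457/434*(-1/872)) - 922716 = (-1026 + 253457/378448) - 922716 = -388034191/378448 - 922716 = -349588058959/378448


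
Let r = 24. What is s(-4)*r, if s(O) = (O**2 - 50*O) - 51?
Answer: 3960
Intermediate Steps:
s(O) = -51 + O**2 - 50*O
s(-4)*r = (-51 + (-4)**2 - 50*(-4))*24 = (-51 + 16 + 200)*24 = 165*24 = 3960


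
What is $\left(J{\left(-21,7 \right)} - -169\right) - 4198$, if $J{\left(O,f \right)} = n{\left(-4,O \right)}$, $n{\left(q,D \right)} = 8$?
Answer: $-4021$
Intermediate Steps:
$J{\left(O,f \right)} = 8$
$\left(J{\left(-21,7 \right)} - -169\right) - 4198 = \left(8 - -169\right) - 4198 = \left(8 + 169\right) - 4198 = 177 - 4198 = -4021$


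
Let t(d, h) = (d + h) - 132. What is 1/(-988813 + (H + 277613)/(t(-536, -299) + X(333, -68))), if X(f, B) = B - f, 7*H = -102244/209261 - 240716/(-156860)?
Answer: -19645571255310/19429782995954988961 ≈ -1.0111e-6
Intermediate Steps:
t(d, h) = -132 + d + h
H = 8583619259/57443190805 (H = (-102244/209261 - 240716/(-156860))/7 = (-102244*1/209261 - 240716*(-1/156860))/7 = (-102244/209261 + 60179/39215)/7 = (1/7)*(8583619259/8206170115) = 8583619259/57443190805 ≈ 0.14943)
1/(-988813 + (H + 277613)/(t(-536, -299) + X(333, -68))) = 1/(-988813 + (8583619259/57443190805 + 277613)/((-132 - 536 - 299) + (-68 - 1*333))) = 1/(-988813 + 15946985112567724/(57443190805*(-967 + (-68 - 333)))) = 1/(-988813 + 15946985112567724/(57443190805*(-967 - 401))) = 1/(-988813 + (15946985112567724/57443190805)/(-1368)) = 1/(-988813 + (15946985112567724/57443190805)*(-1/1368)) = 1/(-988813 - 3986746278141931/19645571255310) = 1/(-19429782995954988961/19645571255310) = -19645571255310/19429782995954988961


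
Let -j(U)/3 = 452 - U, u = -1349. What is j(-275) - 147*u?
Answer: 196122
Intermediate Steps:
j(U) = -1356 + 3*U (j(U) = -3*(452 - U) = -1356 + 3*U)
j(-275) - 147*u = (-1356 + 3*(-275)) - 147*(-1349) = (-1356 - 825) + 198303 = -2181 + 198303 = 196122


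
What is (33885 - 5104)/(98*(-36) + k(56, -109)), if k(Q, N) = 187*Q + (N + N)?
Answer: 28781/6726 ≈ 4.2791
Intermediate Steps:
k(Q, N) = 2*N + 187*Q (k(Q, N) = 187*Q + 2*N = 2*N + 187*Q)
(33885 - 5104)/(98*(-36) + k(56, -109)) = (33885 - 5104)/(98*(-36) + (2*(-109) + 187*56)) = 28781/(-3528 + (-218 + 10472)) = 28781/(-3528 + 10254) = 28781/6726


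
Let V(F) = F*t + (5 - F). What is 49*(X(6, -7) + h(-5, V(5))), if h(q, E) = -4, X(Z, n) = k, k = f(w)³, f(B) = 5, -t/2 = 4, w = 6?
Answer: 5929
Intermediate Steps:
t = -8 (t = -2*4 = -8)
k = 125 (k = 5³ = 125)
V(F) = 5 - 9*F (V(F) = F*(-8) + (5 - F) = -8*F + (5 - F) = 5 - 9*F)
X(Z, n) = 125
49*(X(6, -7) + h(-5, V(5))) = 49*(125 - 4) = 49*121 = 5929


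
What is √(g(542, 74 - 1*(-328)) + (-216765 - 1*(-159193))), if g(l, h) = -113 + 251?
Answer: 47*I*√26 ≈ 239.65*I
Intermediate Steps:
g(l, h) = 138
√(g(542, 74 - 1*(-328)) + (-216765 - 1*(-159193))) = √(138 + (-216765 - 1*(-159193))) = √(138 + (-216765 + 159193)) = √(138 - 57572) = √(-57434) = 47*I*√26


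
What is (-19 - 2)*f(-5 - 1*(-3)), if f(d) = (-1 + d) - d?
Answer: 21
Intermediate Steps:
f(d) = -1
(-19 - 2)*f(-5 - 1*(-3)) = (-19 - 2)*(-1) = -21*(-1) = 21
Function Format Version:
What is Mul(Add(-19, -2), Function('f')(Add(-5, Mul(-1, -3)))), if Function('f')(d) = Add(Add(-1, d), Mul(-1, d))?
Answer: 21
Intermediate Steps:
Function('f')(d) = -1
Mul(Add(-19, -2), Function('f')(Add(-5, Mul(-1, -3)))) = Mul(Add(-19, -2), -1) = Mul(-21, -1) = 21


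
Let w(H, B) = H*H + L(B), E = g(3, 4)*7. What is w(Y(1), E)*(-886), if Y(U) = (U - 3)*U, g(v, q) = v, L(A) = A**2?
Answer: -394270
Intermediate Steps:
Y(U) = U*(-3 + U) (Y(U) = (-3 + U)*U = U*(-3 + U))
E = 21 (E = 3*7 = 21)
w(H, B) = B**2 + H**2 (w(H, B) = H*H + B**2 = H**2 + B**2 = B**2 + H**2)
w(Y(1), E)*(-886) = (21**2 + (1*(-3 + 1))**2)*(-886) = (441 + (1*(-2))**2)*(-886) = (441 + (-2)**2)*(-886) = (441 + 4)*(-886) = 445*(-886) = -394270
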